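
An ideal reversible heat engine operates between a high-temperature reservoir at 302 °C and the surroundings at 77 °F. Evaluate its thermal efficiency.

η ≈ 0.4816

T_H = 302 °C → 302 + 273.15 = 575.15 K.
T_C = 77 °F → (77 − 32) × 5/9 = 25.00 °C = 298.15 K.
Carnot efficiency: η = 1 − T_C/T_H = 1 − 298.15/575.15 = 0.4816.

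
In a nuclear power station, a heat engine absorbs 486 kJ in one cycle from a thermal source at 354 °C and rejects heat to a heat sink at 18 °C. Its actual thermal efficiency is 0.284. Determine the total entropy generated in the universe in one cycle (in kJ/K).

ΔS_univ ≈ 0.420 kJ/K

T_H = 354 °C → 354 + 273.15 = 627.15 K.
T_C = 18 °C → 18 + 273.15 = 291.15 K.
W = η·Q_H = 0.284 × 486 = 138.0 kJ, so Q_C = Q_H − W = 348.0 kJ.
The hot reservoir loses entropy Q_H/T_H = 486/627.15 = 0.7749 kJ/K; the cold reservoir gains Q_C/T_C = 348.0/291.15 = 1.195 kJ/K.
ΔS_univ = −Q_H/T_H + Q_C/T_C = 0.420 kJ/K (> 0, since η = 0.284 < η_Carnot = 0.536).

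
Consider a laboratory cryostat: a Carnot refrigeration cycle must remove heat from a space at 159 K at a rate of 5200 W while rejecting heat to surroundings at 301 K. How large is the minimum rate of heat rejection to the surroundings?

Q̇_H ≈ 9840 W

For a reversible cycle Q_H/Q_C = T_H/T_C, so Q_H = Q_C·T_H/T_C = 5200 × 301.00/159.00 = 9840 W.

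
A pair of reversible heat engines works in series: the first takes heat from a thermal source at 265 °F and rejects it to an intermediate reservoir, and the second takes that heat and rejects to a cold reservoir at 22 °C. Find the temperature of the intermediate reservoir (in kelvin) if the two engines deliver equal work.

T_H = 265 °F → (265 − 32) × 5/9 = 129.44 °C = 402.59 K.
T_C = 22 °C → 22 + 273.15 = 295.15 K.
For reversible stages Q_m = Q_H·(T_m/T_H). Setting W₁ = Q_H(1 − T_m/T_H) equal to W₂ = Q_m(1 − T_C/T_m) = Q_H·(T_m − T_C)/T_H gives T_H − T_m = T_m − T_C, so T_m = (T_H + T_C)/2 = (402.59 + 295.15)/2 = 348.9 K.

T_m ≈ 348.9 K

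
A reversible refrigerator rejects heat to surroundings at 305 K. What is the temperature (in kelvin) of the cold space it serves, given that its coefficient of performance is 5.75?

COP_R = T_C/(T_H − T_C) ⇒ T_C = T_H·COP_R/(1 + COP_R) = 305.00 × 5.75/(1 + 5.75) = 259.8 K.

T_C ≈ 259.8 K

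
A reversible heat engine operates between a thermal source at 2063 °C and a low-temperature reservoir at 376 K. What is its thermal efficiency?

T_H = 2063 °C → 2063 + 273.15 = 2336.15 K.
The Carnot efficiency is η = 1 − T_C/T_H = 1 − 376.00/2336.15 = 0.839.

η ≈ 0.839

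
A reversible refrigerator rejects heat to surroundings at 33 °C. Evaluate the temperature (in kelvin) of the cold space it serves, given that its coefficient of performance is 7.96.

T_H = 33 °C → 33 + 273.15 = 306.15 K.
COP_R = T_C/(T_H − T_C) ⇒ T_C = T_H·COP_R/(1 + COP_R) = 306.15 × 7.96/(1 + 7.96) = 272.0 K.

T_C ≈ 272.0 K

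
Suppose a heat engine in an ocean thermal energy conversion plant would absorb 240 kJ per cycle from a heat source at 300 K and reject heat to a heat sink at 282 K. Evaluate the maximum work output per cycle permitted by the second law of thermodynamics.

W_max ≈ 14.40 kJ

The upper bound on efficiency is η_max = 1 − T_C/T_H = 1 − 282.00/300.00 = 0.0600.
W_max = η_max · Q_H = 0.0600 × 240 = 14.40 kJ.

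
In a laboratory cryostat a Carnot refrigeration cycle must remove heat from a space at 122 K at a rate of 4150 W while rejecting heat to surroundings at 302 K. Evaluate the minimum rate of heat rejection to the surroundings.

For a reversible cycle Q_H/Q_C = T_H/T_C, so Q_H = Q_C·T_H/T_C = 4150 × 302.00/122.00 = 10300 W.

Q̇_H ≈ 10300 W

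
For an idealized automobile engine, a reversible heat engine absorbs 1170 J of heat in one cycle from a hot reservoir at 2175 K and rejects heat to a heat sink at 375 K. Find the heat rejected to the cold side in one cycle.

Carnot efficiency: η = 1 − T_C/T_H = 1 − 375.00/2175.00 = 0.8276.
For a reversible cycle Q_C/Q_H = T_C/T_H, so Q_C = 1170 × 375.00/2175.00 = 201.7 J.

Q_C ≈ 201.7 J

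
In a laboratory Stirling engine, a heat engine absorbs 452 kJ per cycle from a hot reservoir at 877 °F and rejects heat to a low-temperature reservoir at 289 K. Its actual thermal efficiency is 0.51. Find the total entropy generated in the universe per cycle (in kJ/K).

T_H = 877 °F → (877 − 32) × 5/9 = 469.44 °C = 742.59 K.
W = η·Q_H = 0.51 × 452 = 230.5 kJ, so Q_C = Q_H − W = 221.5 kJ.
Entropy balance on the reservoirs: −Q_H/T_H = -0.6087 kJ/K, +Q_C/T_C = 0.7664 kJ/K.
ΔS_univ = −Q_H/T_H + Q_C/T_C = 0.158 kJ/K (> 0, since η = 0.51 < η_Carnot = 0.611).

ΔS_univ ≈ 0.158 kJ/K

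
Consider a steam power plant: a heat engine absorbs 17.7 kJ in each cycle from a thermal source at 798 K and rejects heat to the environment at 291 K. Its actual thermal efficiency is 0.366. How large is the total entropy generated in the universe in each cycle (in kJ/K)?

W = η·Q_H = 0.366 × 17.7 = 6.478 kJ, so Q_C = Q_H − W = 11.22 kJ.
Entropy balance on the reservoirs: −Q_H/T_H = -0.02218 kJ/K, +Q_C/T_C = 0.03856 kJ/K.
ΔS_univ = −Q_H/T_H + Q_C/T_C = 0.0164 kJ/K (> 0, since η = 0.366 < η_Carnot = 0.635).

ΔS_univ ≈ 0.0164 kJ/K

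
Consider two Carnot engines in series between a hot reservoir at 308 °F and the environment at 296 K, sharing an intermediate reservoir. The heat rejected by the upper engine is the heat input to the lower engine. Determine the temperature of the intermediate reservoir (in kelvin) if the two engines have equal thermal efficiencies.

T_m ≈ 355 K

T_H = 308 °F → (308 − 32) × 5/9 = 153.33 °C = 426.48 K.
Equal efficiencies require 1 − T_m/T_H = 1 − T_C/T_m, i.e. T_m/T_H = T_C/T_m, so T_m = √(T_H·T_C) = √(426.48 × 296.00) = 355 K.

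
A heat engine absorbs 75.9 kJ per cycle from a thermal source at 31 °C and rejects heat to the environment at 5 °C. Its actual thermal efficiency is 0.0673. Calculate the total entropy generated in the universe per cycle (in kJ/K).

ΔS_univ ≈ 0.00496 kJ/K

T_H = 31 °C → 31 + 273.15 = 304.15 K.
T_C = 5 °C → 5 + 273.15 = 278.15 K.
W = η·Q_H = 0.0673 × 75.9 = 5.108 kJ, so Q_C = Q_H − W = 70.79 kJ.
The hot reservoir loses entropy Q_H/T_H = 75.9/304.15 = 0.2495 kJ/K; the cold reservoir gains Q_C/T_C = 70.79/278.15 = 0.2545 kJ/K.
ΔS_univ = −Q_H/T_H + Q_C/T_C = 0.00496 kJ/K (> 0, since η = 0.0673 < η_Carnot = 0.085).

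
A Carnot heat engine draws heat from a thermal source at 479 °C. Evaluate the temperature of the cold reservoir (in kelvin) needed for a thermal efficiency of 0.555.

T_H = 479 °C → 479 + 273.15 = 752.15 K.
From η = 1 − T_C/T_H, T_C = T_H·(1 − η) = 752.15 × (1 − 0.555) = 335 K.

T_C ≈ 335 K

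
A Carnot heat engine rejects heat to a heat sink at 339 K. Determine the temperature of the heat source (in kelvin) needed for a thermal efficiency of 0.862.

From η = 1 − T_C/T_H, solving for T_H gives T_H = T_C/(1 − η) = 339.00/(1 − 0.862) = 2457 K.

T_H ≈ 2457 K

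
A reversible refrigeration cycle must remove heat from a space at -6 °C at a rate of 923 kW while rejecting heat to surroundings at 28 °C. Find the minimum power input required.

T_H = 28 °C → 28 + 273.15 = 301.15 K.
T_C = -6 °C → -6 + 273.15 = 267.15 K.
Carnot COP: COP_R = T_C/(T_H − T_C) = 267.15/34.00 = 7.8574.
W = Q_C/COP_R = 923/7.8574 = 117 kW.

Ẇ_in ≈ 117 kW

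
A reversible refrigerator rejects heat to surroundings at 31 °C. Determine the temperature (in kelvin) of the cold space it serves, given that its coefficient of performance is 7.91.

T_H = 31 °C → 31 + 273.15 = 304.15 K.
COP_R = T_C/(T_H − T_C) ⇒ T_C = T_H·COP_R/(1 + COP_R) = 304.15 × 7.91/(1 + 7.91) = 270 K.

T_C ≈ 270 K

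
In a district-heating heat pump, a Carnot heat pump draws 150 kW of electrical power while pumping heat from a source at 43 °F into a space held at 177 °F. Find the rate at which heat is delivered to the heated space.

T_H = 177 °F → (177 − 32) × 5/9 = 80.56 °C = 353.71 K.
T_C = 43 °F → (43 − 32) × 5/9 = 6.11 °C = 279.26 K.
For a reversible heat pump, COP_HP = T_H/(T_H − T_C) = 353.71/74.44 = 4.7513.
Q_H = COP_HP · W = 4.7513 × 150 = 712.7 kW.

Q̇_H ≈ 712.7 kW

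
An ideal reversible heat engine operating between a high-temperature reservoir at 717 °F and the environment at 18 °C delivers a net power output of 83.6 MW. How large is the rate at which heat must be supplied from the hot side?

Q̇_H ≈ 150.7 MW

T_H = 717 °F → (717 − 32) × 5/9 = 380.56 °C = 653.71 K.
T_C = 18 °C → 18 + 273.15 = 291.15 K.
Carnot efficiency: η = 1 − T_C/T_H = 1 − 291.15/653.71 = 0.5546.
Q_H = W/η = 83.6/0.5546 = 150.7 MW.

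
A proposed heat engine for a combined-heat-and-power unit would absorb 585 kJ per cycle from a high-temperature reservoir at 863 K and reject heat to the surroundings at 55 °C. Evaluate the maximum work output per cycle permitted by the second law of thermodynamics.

W_max ≈ 363 kJ

T_C = 55 °C → 55 + 273.15 = 328.15 K.
The second-law ceiling is the Carnot efficiency, η_max = 1 − T_C/T_H = 1 − 328.15/863.00 = 0.6198.
W_max = η_max · Q_H = 0.6198 × 585 = 363 kJ.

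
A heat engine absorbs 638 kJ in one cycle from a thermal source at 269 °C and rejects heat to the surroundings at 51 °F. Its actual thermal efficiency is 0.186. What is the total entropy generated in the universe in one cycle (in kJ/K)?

T_H = 269 °C → 269 + 273.15 = 542.15 K.
T_C = 51 °F → (51 − 32) × 5/9 = 10.56 °C = 283.71 K.
W = η·Q_H = 0.186 × 638 = 118.7 kJ, so Q_C = Q_H − W = 519.3 kJ.
The hot reservoir loses entropy Q_H/T_H = 638/542.15 = 1.177 kJ/K; the cold reservoir gains Q_C/T_C = 519.3/283.71 = 1.831 kJ/K.
ΔS_univ = −Q_H/T_H + Q_C/T_C = 0.654 kJ/K (> 0, since η = 0.186 < η_Carnot = 0.477).

ΔS_univ ≈ 0.654 kJ/K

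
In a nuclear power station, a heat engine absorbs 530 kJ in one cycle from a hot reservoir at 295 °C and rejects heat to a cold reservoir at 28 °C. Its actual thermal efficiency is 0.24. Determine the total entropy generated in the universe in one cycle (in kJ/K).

T_H = 295 °C → 295 + 273.15 = 568.15 K.
T_C = 28 °C → 28 + 273.15 = 301.15 K.
W = η·Q_H = 0.24 × 530 = 127.2 kJ, so Q_C = Q_H − W = 402.8 kJ.
Entropy balance on the reservoirs: −Q_H/T_H = -0.9329 kJ/K, +Q_C/T_C = 1.338 kJ/K.
ΔS_univ = −Q_H/T_H + Q_C/T_C = 0.4047 kJ/K (> 0, since η = 0.24 < η_Carnot = 0.470).

ΔS_univ ≈ 0.4047 kJ/K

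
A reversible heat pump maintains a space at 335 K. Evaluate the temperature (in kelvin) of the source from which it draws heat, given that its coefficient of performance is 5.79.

COP_HP = T_H/(T_H − T_C) ⇒ T_C = T_H·(COP_HP − 1)/COP_HP = 335.00 × (5.79 − 1)/5.79 = 277 K.

T_C ≈ 277 K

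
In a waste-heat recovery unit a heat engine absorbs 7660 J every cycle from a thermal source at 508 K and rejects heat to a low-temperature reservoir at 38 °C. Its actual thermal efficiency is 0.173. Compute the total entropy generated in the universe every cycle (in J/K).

T_C = 38 °C → 38 + 273.15 = 311.15 K.
W = η·Q_H = 0.173 × 7660 = 1325 J, so Q_C = Q_H − W = 6335 J.
The hot reservoir loses entropy Q_H/T_H = 7660/508.00 = 15.08 J/K; the cold reservoir gains Q_C/T_C = 6335/311.15 = 20.36 J/K.
ΔS_univ = −Q_H/T_H + Q_C/T_C = 5.28 J/K (> 0, since η = 0.173 < η_Carnot = 0.388).

ΔS_univ ≈ 5.28 J/K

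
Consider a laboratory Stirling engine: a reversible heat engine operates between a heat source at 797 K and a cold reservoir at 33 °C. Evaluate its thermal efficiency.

η ≈ 0.616

T_C = 33 °C → 33 + 273.15 = 306.15 K.
For a reversible engine, η = 1 − T_C/T_H = 1 − 306.15/797.00 = 0.616.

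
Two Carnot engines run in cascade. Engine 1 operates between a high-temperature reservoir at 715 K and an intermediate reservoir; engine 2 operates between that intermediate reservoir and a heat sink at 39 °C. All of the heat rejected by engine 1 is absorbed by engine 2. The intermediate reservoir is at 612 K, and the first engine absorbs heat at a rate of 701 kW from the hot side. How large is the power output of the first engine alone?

T_C = 39 °C → 39 + 273.15 = 312.15 K.
First-stage efficiency η₁ = 1 − T_m/T_H = 1 − 612.00/715.00 = 0.1441.
W₁ = η₁·Q_H = 0.1441 × 701 = 101.0 kW.

Ẇ₁ ≈ 101.0 kW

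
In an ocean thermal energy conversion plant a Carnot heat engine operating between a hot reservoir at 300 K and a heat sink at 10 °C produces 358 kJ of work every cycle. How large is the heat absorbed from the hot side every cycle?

Q_H ≈ 6370 kJ

T_C = 10 °C → 10 + 273.15 = 283.15 K.
Carnot efficiency: η = 1 − T_C/T_H = 1 − 283.15/300.00 = 0.0562.
Q_H = W/η = 358/0.0562 = 6370 kJ.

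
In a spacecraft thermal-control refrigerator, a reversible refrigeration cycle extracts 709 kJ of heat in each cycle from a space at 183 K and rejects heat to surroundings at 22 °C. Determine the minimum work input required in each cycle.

T_H = 22 °C → 22 + 273.15 = 295.15 K.
For a reversible refrigerator, COP_R = T_C/(T_H − T_C) = 183.00/112.15 = 1.6317.
W = Q_C/COP_R = 709/1.6317 = 434.5 kJ.

W_in ≈ 434.5 kJ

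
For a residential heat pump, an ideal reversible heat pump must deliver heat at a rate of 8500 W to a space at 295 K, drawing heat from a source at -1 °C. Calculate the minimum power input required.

Ẇ_in ≈ 658.4 W

T_C = -1 °C → -1 + 273.15 = 272.15 K.
The Carnot heat-pump COP is COP_HP = T_H/(T_H − T_C) = 295.00/22.85 = 12.9103.
W = Q_H/COP_HP = 8500/12.9103 = 658.4 W.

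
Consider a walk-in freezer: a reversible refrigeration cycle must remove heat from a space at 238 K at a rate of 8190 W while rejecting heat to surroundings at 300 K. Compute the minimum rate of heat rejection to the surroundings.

For a reversible cycle Q_H/Q_C = T_H/T_C, so Q_H = Q_C·T_H/T_C = 8190 × 300.00/238.00 = 10300 W.

Q̇_H ≈ 10300 W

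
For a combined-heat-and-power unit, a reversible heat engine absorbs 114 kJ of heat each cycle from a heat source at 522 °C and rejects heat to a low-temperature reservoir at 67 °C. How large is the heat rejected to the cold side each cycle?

T_H = 522 °C → 522 + 273.15 = 795.15 K.
T_C = 67 °C → 67 + 273.15 = 340.15 K.
Carnot efficiency: η = 1 − T_C/T_H = 1 − 340.15/795.15 = 0.5722.
For a reversible cycle Q_C/Q_H = T_C/T_H, so Q_C = 114 × 340.15/795.15 = 48.8 kJ.

Q_C ≈ 48.8 kJ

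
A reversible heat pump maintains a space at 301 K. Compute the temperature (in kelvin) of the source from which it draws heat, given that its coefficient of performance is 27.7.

T_C ≈ 290 K

COP_HP = T_H/(T_H − T_C) ⇒ T_C = T_H·(COP_HP − 1)/COP_HP = 301.00 × (27.7 − 1)/27.7 = 290 K.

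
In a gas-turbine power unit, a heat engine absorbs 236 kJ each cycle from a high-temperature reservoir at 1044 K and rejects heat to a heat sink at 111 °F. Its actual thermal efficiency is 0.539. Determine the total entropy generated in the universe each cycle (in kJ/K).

ΔS_univ ≈ 0.1171 kJ/K

T_C = 111 °F → (111 − 32) × 5/9 = 43.89 °C = 317.04 K.
W = η·Q_H = 0.539 × 236 = 127.2 kJ, so Q_C = Q_H − W = 108.8 kJ.
Entropy balance on the reservoirs: −Q_H/T_H = -0.2261 kJ/K, +Q_C/T_C = 0.3432 kJ/K.
ΔS_univ = −Q_H/T_H + Q_C/T_C = 0.1171 kJ/K (> 0, since η = 0.539 < η_Carnot = 0.696).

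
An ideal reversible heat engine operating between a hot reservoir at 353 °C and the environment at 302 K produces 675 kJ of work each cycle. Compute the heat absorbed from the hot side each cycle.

T_H = 353 °C → 353 + 273.15 = 626.15 K.
η_rev = 1 − T_C/T_H = 1 − 302.00/626.15 = 0.5177.
Q_H = W/η = 675/0.5177 = 1300 kJ.

Q_H ≈ 1300 kJ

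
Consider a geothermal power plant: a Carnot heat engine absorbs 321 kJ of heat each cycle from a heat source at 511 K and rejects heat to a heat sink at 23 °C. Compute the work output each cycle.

W ≈ 135.0 kJ

T_C = 23 °C → 23 + 273.15 = 296.15 K.
The Carnot efficiency is η = 1 − T_C/T_H = 1 − 296.15/511.00 = 0.4205.
W = η·Q_H = 0.4205 × 321 = 135.0 kJ.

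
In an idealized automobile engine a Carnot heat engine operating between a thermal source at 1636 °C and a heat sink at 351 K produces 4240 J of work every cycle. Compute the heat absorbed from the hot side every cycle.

T_H = 1636 °C → 1636 + 273.15 = 1909.15 K.
Since the cycle is reversible, η = 1 − T_C/T_H = 1 − 351.00/1909.15 = 0.8161.
Q_H = W/η = 4240/0.8161 = 5195 J.

Q_H ≈ 5195 J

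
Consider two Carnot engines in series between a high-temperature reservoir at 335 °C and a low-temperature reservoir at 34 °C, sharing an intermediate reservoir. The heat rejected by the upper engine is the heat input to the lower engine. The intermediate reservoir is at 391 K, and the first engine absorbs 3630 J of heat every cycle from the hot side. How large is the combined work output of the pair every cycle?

T_H = 335 °C → 335 + 273.15 = 608.15 K.
T_C = 34 °C → 34 + 273.15 = 307.15 K.
Two reversible stages in series are equivalent to a single Carnot engine between T_H and T_C, so η_total = 1 − T_C/T_H = 1 − 307.15/608.15 = 0.4949.
W_total = η_total · Q_H = 0.4949 × 3630 = 1800 J.

W_total ≈ 1800 J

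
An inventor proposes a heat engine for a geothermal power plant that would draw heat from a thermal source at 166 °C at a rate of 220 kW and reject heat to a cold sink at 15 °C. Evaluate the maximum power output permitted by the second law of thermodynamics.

T_H = 166 °C → 166 + 273.15 = 439.15 K.
T_C = 15 °C → 15 + 273.15 = 288.15 K.
The second-law ceiling is the Carnot efficiency, η_max = 1 − T_C/T_H = 1 − 288.15/439.15 = 0.3438.
W_max = η_max · Q_H = 0.3438 × 220 = 75.65 kW.

Ẇ_max ≈ 75.65 kW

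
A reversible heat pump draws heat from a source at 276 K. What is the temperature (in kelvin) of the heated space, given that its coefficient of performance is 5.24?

COP_HP = T_H/(T_H − T_C) ⇒ T_H = T_C·COP_HP/(COP_HP − 1) = 276.00 × 5.24/(5.24 − 1) = 341 K.

T_H ≈ 341 K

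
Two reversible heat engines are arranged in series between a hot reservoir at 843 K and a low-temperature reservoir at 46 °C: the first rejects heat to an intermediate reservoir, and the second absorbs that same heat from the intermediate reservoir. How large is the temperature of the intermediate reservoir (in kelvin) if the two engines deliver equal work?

T_m ≈ 581 K

T_C = 46 °C → 46 + 273.15 = 319.15 K.
For reversible stages Q_m = Q_H·(T_m/T_H). Setting W₁ = Q_H(1 − T_m/T_H) equal to W₂ = Q_m(1 − T_C/T_m) = Q_H·(T_m − T_C)/T_H gives T_H − T_m = T_m − T_C, so T_m = (T_H + T_C)/2 = (843.00 + 319.15)/2 = 581 K.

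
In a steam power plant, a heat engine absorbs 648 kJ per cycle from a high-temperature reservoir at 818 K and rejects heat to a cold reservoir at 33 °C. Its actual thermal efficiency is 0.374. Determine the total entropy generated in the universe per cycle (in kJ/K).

ΔS_univ ≈ 0.533 kJ/K

T_C = 33 °C → 33 + 273.15 = 306.15 K.
W = η·Q_H = 0.374 × 648 = 242.4 kJ, so Q_C = Q_H − W = 405.6 kJ.
Entropy balance on the reservoirs: −Q_H/T_H = -0.7922 kJ/K, +Q_C/T_C = 1.325 kJ/K.
ΔS_univ = −Q_H/T_H + Q_C/T_C = 0.533 kJ/K (> 0, since η = 0.374 < η_Carnot = 0.626).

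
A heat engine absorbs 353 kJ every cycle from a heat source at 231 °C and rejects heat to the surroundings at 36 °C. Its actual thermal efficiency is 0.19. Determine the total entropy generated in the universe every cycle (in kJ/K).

ΔS_univ ≈ 0.225 kJ/K

T_H = 231 °C → 231 + 273.15 = 504.15 K.
T_C = 36 °C → 36 + 273.15 = 309.15 K.
W = η·Q_H = 0.19 × 353 = 67.07 kJ, so Q_C = Q_H − W = 285.9 kJ.
Entropy balance on the reservoirs: −Q_H/T_H = -0.7002 kJ/K, +Q_C/T_C = 0.9249 kJ/K.
ΔS_univ = −Q_H/T_H + Q_C/T_C = 0.225 kJ/K (> 0, since η = 0.19 < η_Carnot = 0.387).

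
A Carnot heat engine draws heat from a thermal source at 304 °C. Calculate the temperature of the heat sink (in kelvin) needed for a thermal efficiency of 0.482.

T_H = 304 °C → 304 + 273.15 = 577.15 K.
From η = 1 − T_C/T_H, T_C = T_H·(1 − η) = 577.15 × (1 − 0.482) = 299.0 K.

T_C ≈ 299.0 K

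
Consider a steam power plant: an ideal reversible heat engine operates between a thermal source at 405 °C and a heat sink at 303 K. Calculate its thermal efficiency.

T_H = 405 °C → 405 + 273.15 = 678.15 K.
Since the cycle is reversible, η = 1 − T_C/T_H = 1 − 303.00/678.15 = 0.553.

η ≈ 0.553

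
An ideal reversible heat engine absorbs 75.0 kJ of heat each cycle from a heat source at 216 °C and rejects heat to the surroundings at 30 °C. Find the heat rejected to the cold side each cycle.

T_H = 216 °C → 216 + 273.15 = 489.15 K.
T_C = 30 °C → 30 + 273.15 = 303.15 K.
Since the cycle is reversible, η = 1 − T_C/T_H = 1 − 303.15/489.15 = 0.3803.
For a reversible cycle Q_C/Q_H = T_C/T_H, so Q_C = 75.0 × 303.15/489.15 = 46.5 kJ.

Q_C ≈ 46.5 kJ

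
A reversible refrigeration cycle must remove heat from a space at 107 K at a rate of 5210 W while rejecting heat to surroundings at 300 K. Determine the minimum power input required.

Ẇ_in ≈ 9400 W

For a reversible refrigerator, COP_R = T_C/(T_H − T_C) = 107.00/193.00 = 0.5544.
W = Q_C/COP_R = 5210/0.5544 = 9400 W.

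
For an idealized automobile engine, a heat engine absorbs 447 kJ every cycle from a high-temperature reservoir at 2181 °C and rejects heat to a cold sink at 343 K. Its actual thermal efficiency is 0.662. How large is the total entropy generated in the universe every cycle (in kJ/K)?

ΔS_univ ≈ 0.258 kJ/K

T_H = 2181 °C → 2181 + 273.15 = 2454.15 K.
W = η·Q_H = 0.662 × 447 = 295.9 kJ, so Q_C = Q_H − W = 151.1 kJ.
Reservoir entropy changes: ΔS_H = −Q_H/T_H = −447/2454.15 = -0.1821 kJ/K and ΔS_C = +Q_C/T_C = 151.1/343.00 = 0.4405 kJ/K.
ΔS_univ = −Q_H/T_H + Q_C/T_C = 0.258 kJ/K (> 0, since η = 0.662 < η_Carnot = 0.860).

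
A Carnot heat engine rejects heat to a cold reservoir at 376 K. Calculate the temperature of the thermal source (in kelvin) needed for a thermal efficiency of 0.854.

T_H ≈ 2580 K

From η = 1 − T_C/T_H, solving for T_H gives T_H = T_C/(1 − η) = 376.00/(1 − 0.854) = 2580 K.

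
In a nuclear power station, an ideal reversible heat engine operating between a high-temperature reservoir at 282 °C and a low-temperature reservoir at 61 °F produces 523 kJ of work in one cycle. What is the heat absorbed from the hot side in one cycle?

T_H = 282 °C → 282 + 273.15 = 555.15 K.
T_C = 61 °F → (61 − 32) × 5/9 = 16.11 °C = 289.26 K.
Carnot efficiency: η = 1 − T_C/T_H = 1 − 289.26/555.15 = 0.4789.
Q_H = W/η = 523/0.4789 = 1090 kJ.

Q_H ≈ 1090 kJ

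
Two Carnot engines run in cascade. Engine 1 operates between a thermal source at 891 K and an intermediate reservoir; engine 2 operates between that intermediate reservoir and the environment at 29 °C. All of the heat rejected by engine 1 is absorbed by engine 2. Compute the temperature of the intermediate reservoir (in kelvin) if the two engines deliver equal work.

T_C = 29 °C → 29 + 273.15 = 302.15 K.
For reversible stages Q_m = Q_H·(T_m/T_H). Setting W₁ = Q_H(1 − T_m/T_H) equal to W₂ = Q_m(1 − T_C/T_m) = Q_H·(T_m − T_C)/T_H gives T_H − T_m = T_m − T_C, so T_m = (T_H + T_C)/2 = (891.00 + 302.15)/2 = 597 K.

T_m ≈ 597 K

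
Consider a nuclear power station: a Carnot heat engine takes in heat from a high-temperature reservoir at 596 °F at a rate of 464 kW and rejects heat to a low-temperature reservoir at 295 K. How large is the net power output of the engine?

T_H = 596 °F → (596 − 32) × 5/9 = 313.33 °C = 586.48 K.
η_rev = 1 − T_C/T_H = 1 − 295.00/586.48 = 0.4970.
W = η·Q_H = 0.4970 × 464 = 231 kW.

Ẇ ≈ 231 kW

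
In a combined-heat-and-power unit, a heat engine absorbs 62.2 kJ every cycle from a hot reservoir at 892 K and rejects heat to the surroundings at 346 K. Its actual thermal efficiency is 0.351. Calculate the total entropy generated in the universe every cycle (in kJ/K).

W = η·Q_H = 0.351 × 62.2 = 21.83 kJ, so Q_C = Q_H − W = 40.37 kJ.
Reservoir entropy changes: ΔS_H = −Q_H/T_H = −62.2/892.00 = -0.06973 kJ/K and ΔS_C = +Q_C/T_C = 40.37/346.00 = 0.1167 kJ/K.
ΔS_univ = −Q_H/T_H + Q_C/T_C = 0.0469 kJ/K (> 0, since η = 0.351 < η_Carnot = 0.612).

ΔS_univ ≈ 0.0469 kJ/K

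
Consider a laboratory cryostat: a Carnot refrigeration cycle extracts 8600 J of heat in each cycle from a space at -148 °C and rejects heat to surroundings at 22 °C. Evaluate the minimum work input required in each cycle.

T_H = 22 °C → 22 + 273.15 = 295.15 K.
T_C = -148 °C → -148 + 273.15 = 125.15 K.
For a reversible refrigerator, COP_R = T_C/(T_H − T_C) = 125.15/170.00 = 0.7362.
W = Q_C/COP_R = 8600/0.7362 = 11700 J.

W_in ≈ 11700 J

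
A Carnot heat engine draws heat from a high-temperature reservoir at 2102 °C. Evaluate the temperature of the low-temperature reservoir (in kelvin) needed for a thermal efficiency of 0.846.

T_C ≈ 366 K

T_H = 2102 °C → 2102 + 273.15 = 2375.15 K.
From η = 1 − T_C/T_H, T_C = T_H·(1 − η) = 2375.15 × (1 − 0.846) = 366 K.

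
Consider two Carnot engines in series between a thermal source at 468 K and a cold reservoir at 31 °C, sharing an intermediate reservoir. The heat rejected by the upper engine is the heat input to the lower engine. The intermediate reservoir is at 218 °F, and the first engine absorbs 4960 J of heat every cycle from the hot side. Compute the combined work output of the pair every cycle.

W_total ≈ 1737 J

T_C = 31 °C → 31 + 273.15 = 304.15 K.
Two reversible stages in series are equivalent to a single Carnot engine between T_H and T_C, so η_total = 1 − T_C/T_H = 1 − 304.15/468.00 = 0.3501.
W_total = η_total · Q_H = 0.3501 × 4960 = 1737 J.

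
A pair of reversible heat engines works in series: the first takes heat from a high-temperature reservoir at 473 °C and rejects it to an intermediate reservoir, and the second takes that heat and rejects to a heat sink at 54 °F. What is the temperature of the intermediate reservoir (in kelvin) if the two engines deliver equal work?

T_m ≈ 516 K

T_H = 473 °C → 473 + 273.15 = 746.15 K.
T_C = 54 °F → (54 − 32) × 5/9 = 12.22 °C = 285.37 K.
For reversible stages Q_m = Q_H·(T_m/T_H). Setting W₁ = Q_H(1 − T_m/T_H) equal to W₂ = Q_m(1 − T_C/T_m) = Q_H·(T_m − T_C)/T_H gives T_H − T_m = T_m − T_C, so T_m = (T_H + T_C)/2 = (746.15 + 285.37)/2 = 516 K.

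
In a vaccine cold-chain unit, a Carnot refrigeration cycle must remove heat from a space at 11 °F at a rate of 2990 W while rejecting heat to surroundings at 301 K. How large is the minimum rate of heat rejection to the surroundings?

T_C = 11 °F → (11 − 32) × 5/9 = -11.67 °C = 261.48 K.
For a reversible cycle Q_H/Q_C = T_H/T_C, so Q_H = Q_C·T_H/T_C = 2990 × 301.00/261.48 = 3440 W.

Q̇_H ≈ 3440 W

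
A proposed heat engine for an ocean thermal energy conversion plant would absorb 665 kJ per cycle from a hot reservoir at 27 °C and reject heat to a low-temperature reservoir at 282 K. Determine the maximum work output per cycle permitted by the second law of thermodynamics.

W_max ≈ 40.2 kJ

T_H = 27 °C → 27 + 273.15 = 300.15 K.
By the Carnot theorem, η_max = 1 − T_C/T_H = 1 − 282.00/300.15 = 0.0605.
W_max = η_max · Q_H = 0.0605 × 665 = 40.2 kJ.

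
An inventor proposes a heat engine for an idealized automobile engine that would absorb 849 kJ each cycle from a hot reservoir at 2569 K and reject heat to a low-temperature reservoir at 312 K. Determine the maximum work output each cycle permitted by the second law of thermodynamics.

W_max ≈ 746 kJ

The second-law ceiling is the Carnot efficiency, η_max = 1 − T_C/T_H = 1 − 312.00/2569.00 = 0.8786.
W_max = η_max · Q_H = 0.8786 × 849 = 746 kJ.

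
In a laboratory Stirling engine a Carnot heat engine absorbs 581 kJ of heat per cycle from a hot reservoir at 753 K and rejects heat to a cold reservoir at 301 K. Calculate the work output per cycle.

Carnot efficiency: η = 1 − T_C/T_H = 1 − 301.00/753.00 = 0.6003.
W = η·Q_H = 0.6003 × 581 = 348.8 kJ.

W ≈ 348.8 kJ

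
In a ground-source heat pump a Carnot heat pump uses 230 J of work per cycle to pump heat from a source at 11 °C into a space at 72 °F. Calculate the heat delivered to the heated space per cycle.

T_H = 72 °F → (72 − 32) × 5/9 = 22.22 °C = 295.37 K.
T_C = 11 °C → 11 + 273.15 = 284.15 K.
The Carnot heat-pump COP is COP_HP = T_H/(T_H − T_C) = 295.37/11.22 = 26.3203.
Q_H = COP_HP · W = 26.3203 × 230 = 6050 J.

Q_H ≈ 6050 J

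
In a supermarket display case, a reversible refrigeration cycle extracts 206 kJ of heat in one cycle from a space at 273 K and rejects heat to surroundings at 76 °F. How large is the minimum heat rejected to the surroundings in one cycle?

T_H = 76 °F → (76 − 32) × 5/9 = 24.44 °C = 297.59 K.
For a reversible cycle Q_H/Q_C = T_H/T_C, so Q_H = Q_C·T_H/T_C = 206 × 297.59/273.00 = 224.6 kJ.

Q_H ≈ 224.6 kJ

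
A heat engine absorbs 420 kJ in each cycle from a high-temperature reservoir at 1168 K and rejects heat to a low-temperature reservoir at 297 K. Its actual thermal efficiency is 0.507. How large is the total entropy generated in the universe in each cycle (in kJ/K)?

ΔS_univ ≈ 0.3376 kJ/K

W = η·Q_H = 0.507 × 420 = 212.9 kJ, so Q_C = Q_H − W = 207.1 kJ.
Entropy balance on the reservoirs: −Q_H/T_H = -0.3596 kJ/K, +Q_C/T_C = 0.6972 kJ/K.
ΔS_univ = −Q_H/T_H + Q_C/T_C = 0.3376 kJ/K (> 0, since η = 0.507 < η_Carnot = 0.746).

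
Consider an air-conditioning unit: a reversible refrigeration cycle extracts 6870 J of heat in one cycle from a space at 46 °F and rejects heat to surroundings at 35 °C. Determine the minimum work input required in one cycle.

T_H = 35 °C → 35 + 273.15 = 308.15 K.
T_C = 46 °F → (46 − 32) × 5/9 = 7.78 °C = 280.93 K.
The reversible coefficient of performance is COP_R = T_C/(T_H − T_C) = 280.93/27.22 = 10.3198.
W = Q_C/COP_R = 6870/10.3198 = 666 J.

W_in ≈ 666 J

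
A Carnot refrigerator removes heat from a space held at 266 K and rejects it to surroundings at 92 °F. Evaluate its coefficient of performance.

COP_R ≈ 6.57

T_H = 92 °F → (92 − 32) × 5/9 = 33.33 °C = 306.48 K.
Carnot COP: COP_R = T_C/(T_H − T_C) = 266.00/(306.48 − 266.00) = 6.57.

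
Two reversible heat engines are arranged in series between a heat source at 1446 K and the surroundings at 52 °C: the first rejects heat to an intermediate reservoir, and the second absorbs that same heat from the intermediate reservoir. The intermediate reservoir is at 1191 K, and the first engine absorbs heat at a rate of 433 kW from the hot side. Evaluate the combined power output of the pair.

Ẇ_total ≈ 336 kW

T_C = 52 °C → 52 + 273.15 = 325.15 K.
Two reversible stages in series are equivalent to a single Carnot engine between T_H and T_C, so η_total = 1 − T_C/T_H = 1 − 325.15/1446.00 = 0.7751.
W_total = η_total · Q_H = 0.7751 × 433 = 336 kW.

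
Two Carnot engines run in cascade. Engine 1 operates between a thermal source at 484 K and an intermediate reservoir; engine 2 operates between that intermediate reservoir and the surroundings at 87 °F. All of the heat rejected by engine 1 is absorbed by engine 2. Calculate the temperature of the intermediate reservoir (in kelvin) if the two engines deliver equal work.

T_C = 87 °F → (87 − 32) × 5/9 = 30.56 °C = 303.71 K.
For reversible stages Q_m = Q_H·(T_m/T_H). Setting W₁ = Q_H(1 − T_m/T_H) equal to W₂ = Q_m(1 − T_C/T_m) = Q_H·(T_m − T_C)/T_H gives T_H − T_m = T_m − T_C, so T_m = (T_H + T_C)/2 = (484.00 + 303.71)/2 = 394 K.

T_m ≈ 394 K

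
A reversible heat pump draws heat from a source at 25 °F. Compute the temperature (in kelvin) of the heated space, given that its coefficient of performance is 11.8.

T_C = 25 °F → (25 − 32) × 5/9 = -3.89 °C = 269.26 K.
COP_HP = T_H/(T_H − T_C) ⇒ T_H = T_C·COP_HP/(COP_HP − 1) = 269.26 × 11.8/(11.8 − 1) = 294 K.

T_H ≈ 294 K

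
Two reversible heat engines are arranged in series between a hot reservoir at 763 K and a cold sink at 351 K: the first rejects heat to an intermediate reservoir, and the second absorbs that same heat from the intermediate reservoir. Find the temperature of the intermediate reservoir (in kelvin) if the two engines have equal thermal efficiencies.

T_m ≈ 518 K

Equal efficiencies require 1 − T_m/T_H = 1 − T_C/T_m, i.e. T_m/T_H = T_C/T_m, so T_m = √(T_H·T_C) = √(763.00 × 351.00) = 518 K.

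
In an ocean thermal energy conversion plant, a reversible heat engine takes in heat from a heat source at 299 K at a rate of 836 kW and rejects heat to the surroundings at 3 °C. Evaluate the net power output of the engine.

Ẇ ≈ 63.9 kW

T_C = 3 °C → 3 + 273.15 = 276.15 K.
For a reversible engine, η = 1 − T_C/T_H = 1 − 276.15/299.00 = 0.0764.
W = η·Q_H = 0.0764 × 836 = 63.9 kW.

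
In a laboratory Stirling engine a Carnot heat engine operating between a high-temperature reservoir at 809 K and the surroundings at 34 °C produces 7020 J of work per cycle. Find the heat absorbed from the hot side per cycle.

Q_H ≈ 11300 J

T_C = 34 °C → 34 + 273.15 = 307.15 K.
The Carnot efficiency is η = 1 − T_C/T_H = 1 − 307.15/809.00 = 0.6203.
Q_H = W/η = 7020/0.6203 = 11300 J.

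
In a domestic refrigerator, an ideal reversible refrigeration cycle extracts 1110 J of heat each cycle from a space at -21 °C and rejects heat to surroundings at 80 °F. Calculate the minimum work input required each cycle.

T_H = 80 °F → (80 − 32) × 5/9 = 26.67 °C = 299.82 K.
T_C = -21 °C → -21 + 273.15 = 252.15 K.
COP_R = T_C/(T_H − T_C) = 252.15/47.67 = 5.2899.
W = Q_C/COP_R = 1110/5.2899 = 210 J.

W_in ≈ 210 J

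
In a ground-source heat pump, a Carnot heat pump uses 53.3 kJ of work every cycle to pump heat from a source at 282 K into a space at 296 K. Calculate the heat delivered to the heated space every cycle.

COP_HP = T_H/(T_H − T_C) = 296.00/14.00 = 21.1429.
Q_H = COP_HP · W = 21.1429 × 53.3 = 1130 kJ.

Q_H ≈ 1130 kJ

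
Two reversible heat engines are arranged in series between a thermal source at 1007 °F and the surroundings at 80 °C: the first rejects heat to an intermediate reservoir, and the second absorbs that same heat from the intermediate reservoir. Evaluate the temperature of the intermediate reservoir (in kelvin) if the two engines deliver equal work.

T_H = 1007 °F → (1007 − 32) × 5/9 = 541.67 °C = 814.82 K.
T_C = 80 °C → 80 + 273.15 = 353.15 K.
For reversible stages Q_m = Q_H·(T_m/T_H). Setting W₁ = Q_H(1 − T_m/T_H) equal to W₂ = Q_m(1 − T_C/T_m) = Q_H·(T_m − T_C)/T_H gives T_H − T_m = T_m − T_C, so T_m = (T_H + T_C)/2 = (814.82 + 353.15)/2 = 584 K.

T_m ≈ 584 K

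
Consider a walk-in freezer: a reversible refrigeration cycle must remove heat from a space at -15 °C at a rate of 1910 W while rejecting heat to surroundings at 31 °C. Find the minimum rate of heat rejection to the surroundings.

Q̇_H ≈ 2250 W

T_H = 31 °C → 31 + 273.15 = 304.15 K.
T_C = -15 °C → -15 + 273.15 = 258.15 K.
For a reversible cycle Q_H/Q_C = T_H/T_C, so Q_H = Q_C·T_H/T_C = 1910 × 304.15/258.15 = 2250 W.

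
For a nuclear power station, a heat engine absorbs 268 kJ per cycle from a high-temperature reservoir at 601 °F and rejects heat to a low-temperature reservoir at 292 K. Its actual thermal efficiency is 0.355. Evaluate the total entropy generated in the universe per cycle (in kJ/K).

T_H = 601 °F → (601 − 32) × 5/9 = 316.11 °C = 589.26 K.
W = η·Q_H = 0.355 × 268 = 95.14 kJ, so Q_C = Q_H − W = 172.9 kJ.
Reservoir entropy changes: ΔS_H = −Q_H/T_H = −268/589.26 = -0.4548 kJ/K and ΔS_C = +Q_C/T_C = 172.9/292.00 = 0.5920 kJ/K.
ΔS_univ = −Q_H/T_H + Q_C/T_C = 0.137 kJ/K (> 0, since η = 0.355 < η_Carnot = 0.504).

ΔS_univ ≈ 0.137 kJ/K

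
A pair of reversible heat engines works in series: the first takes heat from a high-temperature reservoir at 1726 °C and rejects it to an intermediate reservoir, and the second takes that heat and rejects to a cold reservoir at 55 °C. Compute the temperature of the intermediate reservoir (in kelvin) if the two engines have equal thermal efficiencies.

T_H = 1726 °C → 1726 + 273.15 = 1999.15 K.
T_C = 55 °C → 55 + 273.15 = 328.15 K.
Equal efficiencies require 1 − T_m/T_H = 1 − T_C/T_m, i.e. T_m/T_H = T_C/T_m, so T_m = √(T_H·T_C) = √(1999.15 × 328.15) = 810.0 K.

T_m ≈ 810.0 K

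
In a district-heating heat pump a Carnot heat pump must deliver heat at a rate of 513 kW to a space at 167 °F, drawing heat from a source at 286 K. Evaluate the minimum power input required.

T_H = 167 °F → (167 − 32) × 5/9 = 75.00 °C = 348.15 K.
COP_HP = T_H/(T_H − T_C) = 348.15/62.15 = 5.6018.
W = Q_H/COP_HP = 513/5.6018 = 91.58 kW.

Ẇ_in ≈ 91.58 kW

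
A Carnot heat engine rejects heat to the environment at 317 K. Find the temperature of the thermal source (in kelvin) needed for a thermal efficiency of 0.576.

T_H ≈ 748 K

From η = 1 − T_C/T_H, solving for T_H gives T_H = T_C/(1 − η) = 317.00/(1 − 0.576) = 748 K.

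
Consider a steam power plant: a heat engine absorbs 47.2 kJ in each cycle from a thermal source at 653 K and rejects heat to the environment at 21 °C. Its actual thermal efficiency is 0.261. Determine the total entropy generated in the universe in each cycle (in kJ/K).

ΔS_univ ≈ 0.0463 kJ/K

T_C = 21 °C → 21 + 273.15 = 294.15 K.
W = η·Q_H = 0.261 × 47.2 = 12.32 kJ, so Q_C = Q_H − W = 34.88 kJ.
The hot reservoir loses entropy Q_H/T_H = 47.2/653.00 = 0.07228 kJ/K; the cold reservoir gains Q_C/T_C = 34.88/294.15 = 0.1186 kJ/K.
ΔS_univ = −Q_H/T_H + Q_C/T_C = 0.0463 kJ/K (> 0, since η = 0.261 < η_Carnot = 0.550).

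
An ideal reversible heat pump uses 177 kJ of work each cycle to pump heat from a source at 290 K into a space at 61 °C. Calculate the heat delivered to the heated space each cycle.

T_H = 61 °C → 61 + 273.15 = 334.15 K.
The Carnot heat-pump COP is COP_HP = T_H/(T_H − T_C) = 334.15/44.15 = 7.5685.
Q_H = COP_HP · W = 7.5685 × 177 = 1340 kJ.

Q_H ≈ 1340 kJ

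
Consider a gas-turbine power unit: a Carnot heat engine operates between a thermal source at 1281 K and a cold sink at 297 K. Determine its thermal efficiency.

η ≈ 0.768

For a reversible engine, η = 1 − T_C/T_H = 1 − 297.00/1281.00 = 0.768.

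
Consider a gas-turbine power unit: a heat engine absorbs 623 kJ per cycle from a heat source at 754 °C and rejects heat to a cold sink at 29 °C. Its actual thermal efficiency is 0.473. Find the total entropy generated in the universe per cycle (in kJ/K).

ΔS_univ ≈ 0.4801 kJ/K

T_H = 754 °C → 754 + 273.15 = 1027.15 K.
T_C = 29 °C → 29 + 273.15 = 302.15 K.
W = η·Q_H = 0.473 × 623 = 294.7 kJ, so Q_C = Q_H − W = 328.3 kJ.
The hot reservoir loses entropy Q_H/T_H = 623/1027.15 = 0.6065 kJ/K; the cold reservoir gains Q_C/T_C = 328.3/302.15 = 1.087 kJ/K.
ΔS_univ = −Q_H/T_H + Q_C/T_C = 0.4801 kJ/K (> 0, since η = 0.473 < η_Carnot = 0.706).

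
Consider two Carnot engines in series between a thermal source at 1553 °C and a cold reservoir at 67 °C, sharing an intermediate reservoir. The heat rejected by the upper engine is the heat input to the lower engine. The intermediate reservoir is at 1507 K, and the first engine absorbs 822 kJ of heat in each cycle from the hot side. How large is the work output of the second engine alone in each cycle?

T_H = 1553 °C → 1553 + 273.15 = 1826.15 K.
T_C = 67 °C → 67 + 273.15 = 340.15 K.
Heat entering the second stage: Q_m = Q_H·(T_m/T_H) = 822 × 1507.00/1826.15 = 678.3 kJ.
Second-stage efficiency η₂ = 1 − T_C/T_m = 1 − 340.15/1507.00 = 0.7743, so W₂ = η₂·Q_m = 525.2 kJ.

W₂ ≈ 525.2 kJ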